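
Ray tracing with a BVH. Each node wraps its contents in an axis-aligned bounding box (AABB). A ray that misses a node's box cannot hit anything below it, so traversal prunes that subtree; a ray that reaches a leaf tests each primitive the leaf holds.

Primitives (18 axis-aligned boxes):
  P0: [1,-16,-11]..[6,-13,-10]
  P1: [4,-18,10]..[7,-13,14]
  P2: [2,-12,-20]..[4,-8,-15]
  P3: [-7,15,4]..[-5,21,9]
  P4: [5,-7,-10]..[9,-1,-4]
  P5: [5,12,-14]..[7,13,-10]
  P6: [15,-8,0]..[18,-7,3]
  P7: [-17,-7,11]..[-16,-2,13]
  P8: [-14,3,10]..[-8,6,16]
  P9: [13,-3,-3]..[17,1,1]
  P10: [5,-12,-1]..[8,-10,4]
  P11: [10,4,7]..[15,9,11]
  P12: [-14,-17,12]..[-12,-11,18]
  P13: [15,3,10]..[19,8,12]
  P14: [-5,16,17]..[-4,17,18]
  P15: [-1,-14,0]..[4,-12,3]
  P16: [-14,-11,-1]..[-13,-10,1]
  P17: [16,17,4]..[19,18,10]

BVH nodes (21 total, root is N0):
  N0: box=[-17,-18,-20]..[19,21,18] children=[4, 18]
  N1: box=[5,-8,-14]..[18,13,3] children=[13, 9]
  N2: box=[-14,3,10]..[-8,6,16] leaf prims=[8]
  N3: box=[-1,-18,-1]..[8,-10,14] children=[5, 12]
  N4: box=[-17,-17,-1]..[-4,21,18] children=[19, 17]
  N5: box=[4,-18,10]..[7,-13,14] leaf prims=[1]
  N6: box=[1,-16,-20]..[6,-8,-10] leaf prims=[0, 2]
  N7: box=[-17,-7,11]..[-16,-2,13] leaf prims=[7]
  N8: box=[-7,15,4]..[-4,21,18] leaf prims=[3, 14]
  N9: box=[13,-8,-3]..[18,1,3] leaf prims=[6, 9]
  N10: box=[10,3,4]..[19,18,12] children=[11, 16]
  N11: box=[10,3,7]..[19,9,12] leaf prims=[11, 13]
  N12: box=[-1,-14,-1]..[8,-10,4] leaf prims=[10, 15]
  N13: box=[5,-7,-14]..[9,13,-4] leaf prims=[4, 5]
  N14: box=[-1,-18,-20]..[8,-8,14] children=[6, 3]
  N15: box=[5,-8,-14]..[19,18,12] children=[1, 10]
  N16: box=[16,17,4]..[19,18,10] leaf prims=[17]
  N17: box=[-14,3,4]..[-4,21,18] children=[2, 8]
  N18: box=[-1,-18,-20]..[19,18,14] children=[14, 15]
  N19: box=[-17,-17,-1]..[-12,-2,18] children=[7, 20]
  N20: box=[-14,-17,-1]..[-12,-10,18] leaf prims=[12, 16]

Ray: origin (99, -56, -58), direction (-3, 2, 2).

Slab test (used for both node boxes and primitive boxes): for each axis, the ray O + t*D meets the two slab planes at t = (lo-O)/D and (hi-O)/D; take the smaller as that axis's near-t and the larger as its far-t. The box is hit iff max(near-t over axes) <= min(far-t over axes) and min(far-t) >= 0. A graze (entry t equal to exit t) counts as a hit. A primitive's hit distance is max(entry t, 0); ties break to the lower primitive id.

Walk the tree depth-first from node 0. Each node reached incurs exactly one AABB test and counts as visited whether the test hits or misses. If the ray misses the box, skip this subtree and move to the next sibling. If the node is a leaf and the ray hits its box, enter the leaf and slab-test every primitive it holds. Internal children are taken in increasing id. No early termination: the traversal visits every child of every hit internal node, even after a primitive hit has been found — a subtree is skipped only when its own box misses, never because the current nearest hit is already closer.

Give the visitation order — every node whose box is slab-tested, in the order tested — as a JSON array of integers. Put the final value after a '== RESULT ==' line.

Traverse from the root:
N0 x:[80/3,116/3] y:[19,77/2] z:[19,38] -> hit [80/3,38], descend [4, 18]
  N4 x:[103/3,116/3] y:[39/2,77/2] z:[57/2,38] -> hit [103/3,38], descend [17, 19]
    N17 x:[103/3,113/3] y:[59/2,77/2] z:[31,38] -> hit [103/3,113/3], descend [2, 8]
      N2 x:[107/3,113/3] y:[59/2,31] z:[34,37] -> miss, prune
      N8 x:[103/3,106/3] y:[71/2,77/2] z:[31,38] -> miss, prune
    N19 x:[37,116/3] y:[39/2,27] z:[57/2,38] -> miss, prune
  N18 x:[80/3,100/3] y:[19,37] z:[19,36] -> hit [80/3,100/3], descend [14, 15]
    N14 x:[91/3,100/3] y:[19,24] z:[19,36] -> miss, prune
    N15 x:[80/3,94/3] y:[24,37] z:[22,35] -> hit [80/3,94/3], descend [1, 10]
      N1 x:[27,94/3] y:[24,69/2] z:[22,61/2] -> hit [27,61/2], descend [9, 13]
        N9 x:[27,86/3] y:[24,57/2] z:[55/2,61/2] -> hit [55/2,57/2] leaf, test {P6(miss), P9@t=55/2}
        N13 x:[30,94/3] y:[49/2,69/2] z:[22,27] -> miss, prune
      N10 x:[80/3,89/3] y:[59/2,37] z:[31,35] -> miss, prune

13 AABB tests over nodes [0, 4, 17, 2, 8, 19, 18, 14, 15, 1, 9, 13, 10]; 1 leaf entered; closest P9.

== RESULT ==
[0, 4, 17, 2, 8, 19, 18, 14, 15, 1, 9, 13, 10]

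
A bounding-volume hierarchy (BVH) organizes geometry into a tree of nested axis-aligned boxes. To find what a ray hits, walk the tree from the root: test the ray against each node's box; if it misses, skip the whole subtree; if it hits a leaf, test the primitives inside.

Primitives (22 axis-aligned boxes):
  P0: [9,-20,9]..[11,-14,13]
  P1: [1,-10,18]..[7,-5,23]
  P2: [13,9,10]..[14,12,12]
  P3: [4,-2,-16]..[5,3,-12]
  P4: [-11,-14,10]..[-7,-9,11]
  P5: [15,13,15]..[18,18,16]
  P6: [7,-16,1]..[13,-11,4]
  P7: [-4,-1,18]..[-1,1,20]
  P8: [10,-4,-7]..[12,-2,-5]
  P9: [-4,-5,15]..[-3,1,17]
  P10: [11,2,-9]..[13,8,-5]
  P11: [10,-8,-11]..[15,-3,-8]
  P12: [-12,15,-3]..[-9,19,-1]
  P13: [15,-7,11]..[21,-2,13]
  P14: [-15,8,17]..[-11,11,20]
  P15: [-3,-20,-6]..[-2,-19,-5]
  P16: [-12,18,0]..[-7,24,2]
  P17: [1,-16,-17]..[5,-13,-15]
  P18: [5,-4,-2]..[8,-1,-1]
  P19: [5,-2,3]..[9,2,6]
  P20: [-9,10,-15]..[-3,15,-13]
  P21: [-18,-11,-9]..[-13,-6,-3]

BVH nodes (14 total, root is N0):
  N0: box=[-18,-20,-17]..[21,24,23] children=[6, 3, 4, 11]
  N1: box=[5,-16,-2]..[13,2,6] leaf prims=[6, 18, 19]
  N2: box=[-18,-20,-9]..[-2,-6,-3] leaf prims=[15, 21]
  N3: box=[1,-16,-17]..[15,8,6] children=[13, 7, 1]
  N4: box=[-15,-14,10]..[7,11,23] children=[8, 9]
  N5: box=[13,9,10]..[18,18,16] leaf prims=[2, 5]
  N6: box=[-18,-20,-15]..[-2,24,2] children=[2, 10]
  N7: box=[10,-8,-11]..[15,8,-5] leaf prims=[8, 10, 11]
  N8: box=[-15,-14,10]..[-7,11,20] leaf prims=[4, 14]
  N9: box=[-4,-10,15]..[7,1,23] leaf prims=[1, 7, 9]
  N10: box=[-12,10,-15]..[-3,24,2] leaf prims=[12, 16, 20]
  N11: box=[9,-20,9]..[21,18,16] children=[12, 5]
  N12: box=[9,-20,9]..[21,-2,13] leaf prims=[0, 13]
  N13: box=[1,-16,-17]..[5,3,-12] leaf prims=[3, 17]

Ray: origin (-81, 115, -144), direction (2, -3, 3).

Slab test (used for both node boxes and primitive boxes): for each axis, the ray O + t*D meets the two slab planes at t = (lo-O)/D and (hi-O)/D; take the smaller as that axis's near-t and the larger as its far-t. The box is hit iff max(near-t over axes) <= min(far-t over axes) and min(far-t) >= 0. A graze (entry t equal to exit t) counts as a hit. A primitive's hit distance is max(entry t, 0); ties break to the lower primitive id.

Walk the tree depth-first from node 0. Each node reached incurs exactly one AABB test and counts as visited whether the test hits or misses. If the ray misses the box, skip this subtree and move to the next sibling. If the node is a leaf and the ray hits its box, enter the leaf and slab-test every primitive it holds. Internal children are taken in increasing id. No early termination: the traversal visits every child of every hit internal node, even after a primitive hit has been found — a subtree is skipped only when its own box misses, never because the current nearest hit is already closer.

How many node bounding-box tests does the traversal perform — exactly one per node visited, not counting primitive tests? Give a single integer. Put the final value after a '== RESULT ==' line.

Trace the traversal:
N0 x:[63/2,51] y:[91/3,45] z:[127/3,167/3] -> hit [127/3,45], descend [3, 4, 6, 11]
  N3 x:[41,48] y:[107/3,131/3] z:[127/3,50] -> hit [127/3,131/3], descend [1, 7, 13]
    N1 x:[43,47] y:[113/3,131/3] z:[142/3,50] -> miss, prune
    N7 x:[91/2,48] y:[107/3,41] z:[133/3,139/3] -> miss, prune
    N13 x:[41,43] y:[112/3,131/3] z:[127/3,44] -> hit [127/3,43] leaf, test {P3(miss), P17@t=128/3}
  N4 x:[33,44] y:[104/3,43] z:[154/3,167/3] -> miss, prune
  N6 x:[63/2,79/2] y:[91/3,45] z:[43,146/3] -> miss, prune
  N11 x:[45,51] y:[97/3,45] z:[51,160/3] -> miss, prune

8 AABB tests over nodes [0, 3, 1, 7, 13, 4, 6, 11]; 1 leaf entered; closest P17.

== RESULT ==
8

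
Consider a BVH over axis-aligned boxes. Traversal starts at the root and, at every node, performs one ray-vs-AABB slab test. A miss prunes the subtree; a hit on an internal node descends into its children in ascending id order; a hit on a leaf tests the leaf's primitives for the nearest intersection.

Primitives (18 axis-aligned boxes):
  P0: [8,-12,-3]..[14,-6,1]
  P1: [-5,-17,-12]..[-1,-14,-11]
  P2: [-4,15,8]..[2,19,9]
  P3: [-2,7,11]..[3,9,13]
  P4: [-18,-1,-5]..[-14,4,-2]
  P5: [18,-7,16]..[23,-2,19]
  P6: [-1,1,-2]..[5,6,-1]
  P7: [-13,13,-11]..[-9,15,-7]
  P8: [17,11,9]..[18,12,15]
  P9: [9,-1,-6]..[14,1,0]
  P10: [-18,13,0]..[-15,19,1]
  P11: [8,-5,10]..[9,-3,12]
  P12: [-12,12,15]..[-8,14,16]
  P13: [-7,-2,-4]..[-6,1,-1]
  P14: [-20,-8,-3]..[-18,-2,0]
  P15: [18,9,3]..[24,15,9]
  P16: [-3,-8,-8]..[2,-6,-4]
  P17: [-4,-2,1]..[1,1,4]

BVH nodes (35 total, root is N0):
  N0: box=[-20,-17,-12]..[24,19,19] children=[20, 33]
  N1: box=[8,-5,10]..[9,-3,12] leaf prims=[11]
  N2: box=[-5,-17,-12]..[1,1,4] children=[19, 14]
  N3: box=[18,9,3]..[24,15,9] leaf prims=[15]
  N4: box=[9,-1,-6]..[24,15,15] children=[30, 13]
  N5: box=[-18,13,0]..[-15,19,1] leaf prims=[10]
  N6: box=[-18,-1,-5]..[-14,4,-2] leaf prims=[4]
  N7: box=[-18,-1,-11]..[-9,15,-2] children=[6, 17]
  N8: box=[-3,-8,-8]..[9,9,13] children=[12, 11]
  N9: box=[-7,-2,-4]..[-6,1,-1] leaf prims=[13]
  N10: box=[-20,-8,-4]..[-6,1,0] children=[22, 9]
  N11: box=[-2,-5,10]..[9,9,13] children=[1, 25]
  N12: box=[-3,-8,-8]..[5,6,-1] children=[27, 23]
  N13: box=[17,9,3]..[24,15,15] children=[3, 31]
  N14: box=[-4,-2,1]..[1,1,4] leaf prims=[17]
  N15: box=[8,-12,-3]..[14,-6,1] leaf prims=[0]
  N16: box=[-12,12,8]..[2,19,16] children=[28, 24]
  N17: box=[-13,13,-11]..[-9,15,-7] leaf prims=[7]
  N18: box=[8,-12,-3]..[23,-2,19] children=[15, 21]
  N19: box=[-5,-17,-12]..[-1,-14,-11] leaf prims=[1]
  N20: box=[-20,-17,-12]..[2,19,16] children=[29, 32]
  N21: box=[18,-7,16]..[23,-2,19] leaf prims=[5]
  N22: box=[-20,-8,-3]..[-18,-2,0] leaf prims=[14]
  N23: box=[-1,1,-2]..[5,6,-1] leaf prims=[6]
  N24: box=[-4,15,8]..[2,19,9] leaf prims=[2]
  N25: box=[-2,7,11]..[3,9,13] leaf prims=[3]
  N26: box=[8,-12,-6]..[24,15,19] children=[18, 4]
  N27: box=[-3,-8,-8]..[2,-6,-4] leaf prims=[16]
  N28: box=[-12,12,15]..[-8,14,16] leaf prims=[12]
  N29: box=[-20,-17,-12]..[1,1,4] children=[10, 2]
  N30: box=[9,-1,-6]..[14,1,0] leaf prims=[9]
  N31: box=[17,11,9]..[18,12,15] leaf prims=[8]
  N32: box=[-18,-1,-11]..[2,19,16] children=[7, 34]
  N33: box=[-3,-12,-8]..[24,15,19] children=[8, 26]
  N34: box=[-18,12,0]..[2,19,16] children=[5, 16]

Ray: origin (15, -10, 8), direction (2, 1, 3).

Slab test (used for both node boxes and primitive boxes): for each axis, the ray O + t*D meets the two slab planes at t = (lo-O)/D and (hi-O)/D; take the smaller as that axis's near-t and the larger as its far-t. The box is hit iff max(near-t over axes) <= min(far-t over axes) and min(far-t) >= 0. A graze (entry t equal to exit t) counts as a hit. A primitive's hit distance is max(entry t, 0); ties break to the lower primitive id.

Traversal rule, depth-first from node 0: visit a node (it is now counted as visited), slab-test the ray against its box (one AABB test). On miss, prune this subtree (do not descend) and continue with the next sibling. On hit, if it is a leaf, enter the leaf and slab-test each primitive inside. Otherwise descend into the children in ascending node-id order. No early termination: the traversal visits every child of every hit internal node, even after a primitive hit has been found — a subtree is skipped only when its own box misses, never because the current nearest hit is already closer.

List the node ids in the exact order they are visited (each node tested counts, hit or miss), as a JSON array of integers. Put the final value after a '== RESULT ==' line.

Trace the traversal:
N0 x:[-35/2,9/2] y:[-7,29] z:[-20/3,11/3] -> hit [-20/3,11/3], descend [20, 33]
  N20 x:[-35/2,-13/2] y:[-7,29] z:[-20/3,8/3] -> miss, prune
  N33 x:[-9,9/2] y:[-2,25] z:[-16/3,11/3] -> hit [-2,11/3], descend [8, 26]
    N8 x:[-9,-3] y:[2,19] z:[-16/3,5/3] -> miss, prune
    N26 x:[-7/2,9/2] y:[-2,25] z:[-14/3,11/3] -> hit [-2,11/3], descend [4, 18]
      N4 x:[-3,9/2] y:[9,25] z:[-14/3,7/3] -> miss, prune
      N18 x:[-7/2,4] y:[-2,8] z:[-11/3,11/3] -> hit [-2,11/3], descend [15, 21]
        N15 x:[-7/2,-1/2] y:[-2,4] z:[-11/3,-7/3] -> miss, prune
        N21 x:[3/2,4] y:[3,8] z:[8/3,11/3] -> hit [3,11/3] leaf, test {P5@t=3}

Visited [0, 20, 33, 8, 26, 4, 18, 15, 21]. Tests: 9 box, 1 leaf. Nearest: P5.

== RESULT ==
[0, 20, 33, 8, 26, 4, 18, 15, 21]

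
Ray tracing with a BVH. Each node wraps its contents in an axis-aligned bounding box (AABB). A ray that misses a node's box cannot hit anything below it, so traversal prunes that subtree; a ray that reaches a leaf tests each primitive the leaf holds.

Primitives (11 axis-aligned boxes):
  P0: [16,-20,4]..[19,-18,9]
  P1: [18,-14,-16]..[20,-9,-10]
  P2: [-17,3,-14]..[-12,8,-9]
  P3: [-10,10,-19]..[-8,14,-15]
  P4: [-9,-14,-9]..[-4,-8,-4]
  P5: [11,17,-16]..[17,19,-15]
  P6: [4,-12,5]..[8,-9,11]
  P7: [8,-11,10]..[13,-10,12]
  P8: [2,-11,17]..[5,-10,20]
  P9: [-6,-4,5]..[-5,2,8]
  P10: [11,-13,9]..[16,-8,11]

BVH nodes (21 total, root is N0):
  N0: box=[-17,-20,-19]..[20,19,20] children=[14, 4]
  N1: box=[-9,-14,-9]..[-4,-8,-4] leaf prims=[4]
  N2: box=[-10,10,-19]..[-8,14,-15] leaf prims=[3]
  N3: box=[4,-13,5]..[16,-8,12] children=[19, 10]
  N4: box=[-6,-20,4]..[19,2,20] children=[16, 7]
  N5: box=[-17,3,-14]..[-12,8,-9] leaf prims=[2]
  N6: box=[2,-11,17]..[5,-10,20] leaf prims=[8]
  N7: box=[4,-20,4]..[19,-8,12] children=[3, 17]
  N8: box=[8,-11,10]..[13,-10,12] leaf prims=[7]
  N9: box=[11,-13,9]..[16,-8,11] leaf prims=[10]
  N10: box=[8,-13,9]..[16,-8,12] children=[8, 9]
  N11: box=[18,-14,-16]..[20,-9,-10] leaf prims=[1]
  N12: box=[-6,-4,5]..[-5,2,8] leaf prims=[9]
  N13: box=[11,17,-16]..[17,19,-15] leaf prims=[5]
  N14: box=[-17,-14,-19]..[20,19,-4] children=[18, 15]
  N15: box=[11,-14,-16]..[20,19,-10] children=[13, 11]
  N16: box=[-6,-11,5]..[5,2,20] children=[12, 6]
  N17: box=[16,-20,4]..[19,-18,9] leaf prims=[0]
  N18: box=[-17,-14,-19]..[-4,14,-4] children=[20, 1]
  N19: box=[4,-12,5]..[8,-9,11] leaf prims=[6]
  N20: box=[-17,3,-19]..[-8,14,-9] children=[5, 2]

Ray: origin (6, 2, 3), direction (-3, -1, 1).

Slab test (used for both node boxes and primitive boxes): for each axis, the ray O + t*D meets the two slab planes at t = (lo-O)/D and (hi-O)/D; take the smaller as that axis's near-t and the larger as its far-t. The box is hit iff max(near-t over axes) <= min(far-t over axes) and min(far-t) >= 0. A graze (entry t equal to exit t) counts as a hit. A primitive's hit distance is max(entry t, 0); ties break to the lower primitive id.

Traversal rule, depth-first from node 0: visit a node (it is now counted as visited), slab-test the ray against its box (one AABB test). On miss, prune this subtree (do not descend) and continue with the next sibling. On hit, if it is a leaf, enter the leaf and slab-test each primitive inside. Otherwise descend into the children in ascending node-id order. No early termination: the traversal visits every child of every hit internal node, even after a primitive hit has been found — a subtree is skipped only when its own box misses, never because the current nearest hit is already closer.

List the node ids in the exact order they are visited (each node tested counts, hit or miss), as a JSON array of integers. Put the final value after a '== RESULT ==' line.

Trace the traversal:
N0 x:[-14/3,23/3] y:[-17,22] z:[-22,17] -> hit [-14/3,23/3], descend [4, 14]
  N4 x:[-13/3,4] y:[0,22] z:[1,17] -> hit [1,4], descend [7, 16]
    N7 x:[-13/3,2/3] y:[10,22] z:[1,9] -> miss, prune
    N16 x:[1/3,4] y:[0,13] z:[2,17] -> hit [2,4], descend [6, 12]
      N6 x:[1/3,4/3] y:[12,13] z:[14,17] -> miss, prune
      N12 x:[11/3,4] y:[0,6] z:[2,5] -> hit [11/3,4] leaf, test {P9@t=11/3}
  N14 x:[-14/3,23/3] y:[-17,16] z:[-22,-7] -> miss, prune

Summary -> nodes [0, 4, 7, 16, 6, 12, 14]; box-tests=7; leaf-entries=1; first=P9

== RESULT ==
[0, 4, 7, 16, 6, 12, 14]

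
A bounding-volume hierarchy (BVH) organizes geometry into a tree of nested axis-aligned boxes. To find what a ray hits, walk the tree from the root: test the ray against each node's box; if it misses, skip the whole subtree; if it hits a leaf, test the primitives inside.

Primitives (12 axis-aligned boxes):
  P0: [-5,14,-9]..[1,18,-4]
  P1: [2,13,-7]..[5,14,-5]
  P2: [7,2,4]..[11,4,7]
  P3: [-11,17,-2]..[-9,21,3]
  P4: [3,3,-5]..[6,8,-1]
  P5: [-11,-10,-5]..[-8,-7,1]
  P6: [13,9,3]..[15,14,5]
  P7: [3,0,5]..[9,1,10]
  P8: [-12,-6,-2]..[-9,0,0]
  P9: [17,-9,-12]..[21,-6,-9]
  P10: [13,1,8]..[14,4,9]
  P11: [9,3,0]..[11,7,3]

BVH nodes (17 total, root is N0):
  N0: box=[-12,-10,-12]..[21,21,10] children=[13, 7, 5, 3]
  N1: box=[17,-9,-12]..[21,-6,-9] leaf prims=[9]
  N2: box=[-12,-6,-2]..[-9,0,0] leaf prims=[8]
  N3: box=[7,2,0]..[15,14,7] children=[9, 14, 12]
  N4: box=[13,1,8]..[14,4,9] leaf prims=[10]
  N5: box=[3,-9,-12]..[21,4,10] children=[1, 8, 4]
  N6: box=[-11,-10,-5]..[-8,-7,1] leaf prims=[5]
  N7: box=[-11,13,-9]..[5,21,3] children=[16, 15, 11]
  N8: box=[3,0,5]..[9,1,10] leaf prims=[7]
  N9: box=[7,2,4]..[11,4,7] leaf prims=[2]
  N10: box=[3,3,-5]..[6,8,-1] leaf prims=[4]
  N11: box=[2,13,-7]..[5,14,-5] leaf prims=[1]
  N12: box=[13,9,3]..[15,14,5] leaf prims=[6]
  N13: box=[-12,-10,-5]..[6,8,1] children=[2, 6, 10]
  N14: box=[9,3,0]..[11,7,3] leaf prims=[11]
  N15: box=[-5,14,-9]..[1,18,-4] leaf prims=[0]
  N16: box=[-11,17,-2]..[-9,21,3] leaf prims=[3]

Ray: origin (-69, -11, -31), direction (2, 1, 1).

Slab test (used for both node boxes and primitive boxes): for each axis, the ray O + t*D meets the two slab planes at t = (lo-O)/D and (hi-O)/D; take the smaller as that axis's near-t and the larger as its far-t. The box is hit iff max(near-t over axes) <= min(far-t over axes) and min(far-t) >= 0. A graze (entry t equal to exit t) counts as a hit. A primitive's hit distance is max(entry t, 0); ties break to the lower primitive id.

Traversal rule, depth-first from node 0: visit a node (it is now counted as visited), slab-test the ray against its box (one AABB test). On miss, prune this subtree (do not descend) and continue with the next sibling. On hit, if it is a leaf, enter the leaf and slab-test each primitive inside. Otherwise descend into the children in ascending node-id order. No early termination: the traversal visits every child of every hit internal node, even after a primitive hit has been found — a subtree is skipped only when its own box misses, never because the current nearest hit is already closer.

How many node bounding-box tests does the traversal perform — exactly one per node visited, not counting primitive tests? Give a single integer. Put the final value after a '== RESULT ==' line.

Trace the traversal:
N0 x:[57/2,45] y:[1,32] z:[19,41] -> hit [57/2,32], descend [3, 5, 7, 13]
  N3 x:[38,42] y:[13,25] z:[31,38] -> miss, prune
  N5 x:[36,45] y:[2,15] z:[19,41] -> miss, prune
  N7 x:[29,37] y:[24,32] z:[22,34] -> hit [29,32], descend [11, 15, 16]
    N11 x:[71/2,37] y:[24,25] z:[24,26] -> miss, prune
    N15 x:[32,35] y:[25,29] z:[22,27] -> miss, prune
    N16 x:[29,30] y:[28,32] z:[29,34] -> hit [29,30] leaf, test {P3@t=29}
  N13 x:[57/2,75/2] y:[1,19] z:[26,32] -> miss, prune

8 AABB tests over nodes [0, 3, 5, 7, 11, 15, 16, 13]; 1 leaf entered; closest P3.

== RESULT ==
8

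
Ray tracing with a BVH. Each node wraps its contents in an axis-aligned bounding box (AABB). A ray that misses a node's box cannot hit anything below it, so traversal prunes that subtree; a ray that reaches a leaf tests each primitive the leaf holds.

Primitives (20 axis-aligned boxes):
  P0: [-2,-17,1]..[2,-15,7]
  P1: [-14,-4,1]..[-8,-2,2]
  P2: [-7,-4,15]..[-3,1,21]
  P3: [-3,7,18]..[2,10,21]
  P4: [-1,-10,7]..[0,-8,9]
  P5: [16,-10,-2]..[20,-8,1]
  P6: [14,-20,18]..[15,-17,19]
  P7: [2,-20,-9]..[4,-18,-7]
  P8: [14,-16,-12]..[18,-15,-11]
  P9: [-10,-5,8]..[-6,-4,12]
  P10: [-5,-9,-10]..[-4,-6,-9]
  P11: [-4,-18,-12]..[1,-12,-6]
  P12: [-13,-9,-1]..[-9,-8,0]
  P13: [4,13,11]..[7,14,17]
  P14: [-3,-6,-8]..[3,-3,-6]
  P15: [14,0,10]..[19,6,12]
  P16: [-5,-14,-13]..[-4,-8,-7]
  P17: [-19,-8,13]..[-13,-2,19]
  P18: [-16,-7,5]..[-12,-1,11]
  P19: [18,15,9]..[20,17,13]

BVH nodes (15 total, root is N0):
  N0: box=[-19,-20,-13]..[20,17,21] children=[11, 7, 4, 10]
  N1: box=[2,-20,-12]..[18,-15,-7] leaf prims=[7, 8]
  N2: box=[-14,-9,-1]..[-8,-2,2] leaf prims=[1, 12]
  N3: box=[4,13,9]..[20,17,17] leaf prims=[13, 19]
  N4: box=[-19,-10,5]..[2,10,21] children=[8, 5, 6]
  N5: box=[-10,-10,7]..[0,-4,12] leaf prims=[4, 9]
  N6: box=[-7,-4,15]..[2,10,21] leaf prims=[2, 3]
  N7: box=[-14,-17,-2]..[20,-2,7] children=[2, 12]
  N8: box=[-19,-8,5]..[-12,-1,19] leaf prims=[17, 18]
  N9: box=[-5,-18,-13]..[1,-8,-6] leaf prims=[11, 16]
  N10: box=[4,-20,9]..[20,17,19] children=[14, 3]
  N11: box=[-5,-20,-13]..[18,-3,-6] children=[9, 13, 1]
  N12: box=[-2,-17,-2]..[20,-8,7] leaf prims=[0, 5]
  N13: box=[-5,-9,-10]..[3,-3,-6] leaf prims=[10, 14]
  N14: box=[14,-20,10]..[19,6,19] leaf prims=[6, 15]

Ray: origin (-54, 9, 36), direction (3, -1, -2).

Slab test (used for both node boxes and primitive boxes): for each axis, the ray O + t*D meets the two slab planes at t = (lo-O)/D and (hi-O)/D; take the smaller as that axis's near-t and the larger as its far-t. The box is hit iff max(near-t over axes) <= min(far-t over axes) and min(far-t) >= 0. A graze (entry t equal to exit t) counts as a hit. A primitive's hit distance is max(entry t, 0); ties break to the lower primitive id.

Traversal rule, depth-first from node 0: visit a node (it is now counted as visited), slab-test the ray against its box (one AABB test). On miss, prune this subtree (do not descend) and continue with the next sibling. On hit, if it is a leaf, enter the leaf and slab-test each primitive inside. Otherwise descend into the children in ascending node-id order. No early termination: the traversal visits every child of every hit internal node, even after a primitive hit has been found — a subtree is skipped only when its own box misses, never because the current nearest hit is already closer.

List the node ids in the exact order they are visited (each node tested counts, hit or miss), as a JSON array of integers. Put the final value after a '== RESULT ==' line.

Walk:
N0 x:[35/3,74/3] y:[-8,29] z:[15/2,49/2] -> hit [35/3,49/2], descend [4, 7, 10, 11]
  N4 x:[35/3,56/3] y:[-1,19] z:[15/2,31/2] -> hit [35/3,31/2], descend [5, 6, 8]
    N5 x:[44/3,18] y:[13,19] z:[12,29/2] -> miss, prune
    N6 x:[47/3,56/3] y:[-1,13] z:[15/2,21/2] -> miss, prune
    N8 x:[35/3,14] y:[10,17] z:[17/2,31/2] -> hit [35/3,14] leaf, test {P17(miss), P18@t=38/3}
  N7 x:[40/3,74/3] y:[11,26] z:[29/2,19] -> hit [29/2,19], descend [2, 12]
    N2 x:[40/3,46/3] y:[11,18] z:[17,37/2] -> miss, prune
    N12 x:[52/3,74/3] y:[17,26] z:[29/2,19] -> hit [52/3,19] leaf, test {P0(miss), P5(miss)}
  N10 x:[58/3,74/3] y:[-8,29] z:[17/2,27/2] -> miss, prune
  N11 x:[49/3,24] y:[12,29] z:[21,49/2] -> hit [21,24], descend [1, 9, 13]
    N1 x:[56/3,24] y:[24,29] z:[43/2,24] -> hit [24,24] leaf, test {P7(miss), P8@t=24}
    N9 x:[49/3,55/3] y:[17,27] z:[21,49/2] -> miss, prune
    N13 x:[49/3,19] y:[12,18] z:[21,23] -> miss, prune

13 AABB tests over nodes [0, 4, 5, 6, 8, 7, 2, 12, 10, 11, 1, 9, 13]; 3 leaves entered; closest P18.

== RESULT ==
[0, 4, 5, 6, 8, 7, 2, 12, 10, 11, 1, 9, 13]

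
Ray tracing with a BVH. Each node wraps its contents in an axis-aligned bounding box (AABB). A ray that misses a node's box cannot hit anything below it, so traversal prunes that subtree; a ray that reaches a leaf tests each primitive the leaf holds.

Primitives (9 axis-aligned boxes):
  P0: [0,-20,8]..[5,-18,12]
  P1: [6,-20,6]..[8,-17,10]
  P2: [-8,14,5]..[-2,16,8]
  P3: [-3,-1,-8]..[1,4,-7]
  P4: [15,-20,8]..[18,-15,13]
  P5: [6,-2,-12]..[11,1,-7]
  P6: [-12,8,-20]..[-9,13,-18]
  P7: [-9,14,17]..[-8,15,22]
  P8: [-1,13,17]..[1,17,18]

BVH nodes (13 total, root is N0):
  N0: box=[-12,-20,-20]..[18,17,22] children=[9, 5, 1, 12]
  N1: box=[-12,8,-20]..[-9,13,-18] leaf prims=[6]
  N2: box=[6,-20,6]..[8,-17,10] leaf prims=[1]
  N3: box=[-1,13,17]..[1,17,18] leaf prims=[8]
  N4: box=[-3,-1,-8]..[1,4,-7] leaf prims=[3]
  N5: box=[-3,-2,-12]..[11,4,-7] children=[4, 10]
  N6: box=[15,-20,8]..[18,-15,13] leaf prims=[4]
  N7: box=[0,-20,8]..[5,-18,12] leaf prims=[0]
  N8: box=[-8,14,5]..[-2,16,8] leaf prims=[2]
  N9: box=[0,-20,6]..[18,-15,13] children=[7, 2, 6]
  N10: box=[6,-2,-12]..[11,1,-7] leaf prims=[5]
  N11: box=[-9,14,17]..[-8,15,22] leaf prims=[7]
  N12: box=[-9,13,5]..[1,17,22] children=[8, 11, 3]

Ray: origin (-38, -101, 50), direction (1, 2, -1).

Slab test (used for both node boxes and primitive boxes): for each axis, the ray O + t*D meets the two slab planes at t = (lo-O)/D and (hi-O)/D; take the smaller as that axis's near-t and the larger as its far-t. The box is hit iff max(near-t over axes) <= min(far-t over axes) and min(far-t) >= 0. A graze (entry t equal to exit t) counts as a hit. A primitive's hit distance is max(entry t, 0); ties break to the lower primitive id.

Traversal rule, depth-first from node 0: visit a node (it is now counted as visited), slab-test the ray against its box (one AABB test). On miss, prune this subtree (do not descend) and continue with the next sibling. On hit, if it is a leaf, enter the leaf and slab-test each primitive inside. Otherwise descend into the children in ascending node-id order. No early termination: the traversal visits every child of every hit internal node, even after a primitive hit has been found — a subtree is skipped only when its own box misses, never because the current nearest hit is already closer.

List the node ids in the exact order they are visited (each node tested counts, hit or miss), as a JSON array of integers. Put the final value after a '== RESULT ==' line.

Walk:
N0 x:[26,56] y:[81/2,59] z:[28,70] -> hit [81/2,56], descend [1, 5, 9, 12]
  N1 x:[26,29] y:[109/2,57] z:[68,70] -> miss, prune
  N5 x:[35,49] y:[99/2,105/2] z:[57,62] -> miss, prune
  N9 x:[38,56] y:[81/2,43] z:[37,44] -> hit [81/2,43], descend [2, 6, 7]
    N2 x:[44,46] y:[81/2,42] z:[40,44] -> miss, prune
    N6 x:[53,56] y:[81/2,43] z:[37,42] -> miss, prune
    N7 x:[38,43] y:[81/2,83/2] z:[38,42] -> hit [81/2,83/2] leaf, test {P0@t=81/2}
  N12 x:[29,39] y:[57,59] z:[28,45] -> miss, prune

Summary -> nodes [0, 1, 5, 9, 2, 6, 7, 12]; box-tests=8; leaf-entries=1; first=P0

== RESULT ==
[0, 1, 5, 9, 2, 6, 7, 12]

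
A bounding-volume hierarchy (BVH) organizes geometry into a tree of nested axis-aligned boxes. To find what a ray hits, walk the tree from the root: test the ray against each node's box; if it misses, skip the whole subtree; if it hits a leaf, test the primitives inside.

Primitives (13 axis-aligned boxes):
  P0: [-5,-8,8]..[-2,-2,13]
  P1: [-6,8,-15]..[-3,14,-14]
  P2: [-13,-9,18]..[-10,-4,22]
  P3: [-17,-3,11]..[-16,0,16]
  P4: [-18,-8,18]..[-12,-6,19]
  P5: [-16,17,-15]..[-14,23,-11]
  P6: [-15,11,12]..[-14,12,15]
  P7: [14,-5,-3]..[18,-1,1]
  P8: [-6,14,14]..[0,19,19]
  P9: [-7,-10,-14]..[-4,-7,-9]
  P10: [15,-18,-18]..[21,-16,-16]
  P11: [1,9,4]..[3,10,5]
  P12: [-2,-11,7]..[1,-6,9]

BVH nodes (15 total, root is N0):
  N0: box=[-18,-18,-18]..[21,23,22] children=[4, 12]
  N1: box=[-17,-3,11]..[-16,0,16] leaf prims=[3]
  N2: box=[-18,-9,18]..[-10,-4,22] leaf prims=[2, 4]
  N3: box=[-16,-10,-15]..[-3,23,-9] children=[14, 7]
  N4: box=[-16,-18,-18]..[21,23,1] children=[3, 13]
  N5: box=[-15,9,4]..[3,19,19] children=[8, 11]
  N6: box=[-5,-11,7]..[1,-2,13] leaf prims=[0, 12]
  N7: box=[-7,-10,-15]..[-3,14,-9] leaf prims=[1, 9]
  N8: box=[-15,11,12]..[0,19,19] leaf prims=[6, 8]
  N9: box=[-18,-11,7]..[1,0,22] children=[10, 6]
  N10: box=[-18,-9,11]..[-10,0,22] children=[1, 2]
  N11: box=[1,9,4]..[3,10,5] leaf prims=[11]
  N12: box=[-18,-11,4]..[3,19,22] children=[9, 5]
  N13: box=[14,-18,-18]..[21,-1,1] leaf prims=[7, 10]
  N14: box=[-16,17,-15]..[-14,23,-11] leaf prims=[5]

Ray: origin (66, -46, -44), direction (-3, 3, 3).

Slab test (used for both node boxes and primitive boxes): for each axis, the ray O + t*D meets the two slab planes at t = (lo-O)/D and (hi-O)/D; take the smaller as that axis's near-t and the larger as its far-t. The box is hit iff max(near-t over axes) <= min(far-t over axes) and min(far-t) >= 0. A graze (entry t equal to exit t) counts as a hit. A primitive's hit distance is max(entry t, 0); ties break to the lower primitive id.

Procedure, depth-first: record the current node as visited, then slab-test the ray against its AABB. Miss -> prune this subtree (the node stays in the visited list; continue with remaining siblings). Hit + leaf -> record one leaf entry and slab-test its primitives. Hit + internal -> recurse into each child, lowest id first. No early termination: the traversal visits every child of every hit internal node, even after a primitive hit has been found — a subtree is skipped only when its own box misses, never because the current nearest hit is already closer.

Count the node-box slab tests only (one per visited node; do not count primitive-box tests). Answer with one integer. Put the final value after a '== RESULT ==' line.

Traverse from the root:
N0 x:[15,28] y:[28/3,23] z:[26/3,22] -> hit [15,22], descend [4, 12]
  N4 x:[15,82/3] y:[28/3,23] z:[26/3,15] -> hit [15,15], descend [3, 13]
    N3 x:[23,82/3] y:[12,23] z:[29/3,35/3] -> miss, prune
    N13 x:[15,52/3] y:[28/3,15] z:[26/3,15] -> hit [15,15] leaf, test {P7(miss), P10(miss)}
  N12 x:[21,28] y:[35/3,65/3] z:[16,22] -> hit [21,65/3], descend [5, 9]
    N5 x:[21,27] y:[55/3,65/3] z:[16,21] -> hit [21,21], descend [8, 11]
      N8 x:[22,27] y:[19,65/3] z:[56/3,21] -> miss, prune
      N11 x:[21,65/3] y:[55/3,56/3] z:[16,49/3] -> miss, prune
    N9 x:[65/3,28] y:[35/3,46/3] z:[17,22] -> miss, prune

Summary -> nodes [0, 4, 3, 13, 12, 5, 8, 11, 9]; box-tests=9; leaf-entries=1; first=miss

== RESULT ==
9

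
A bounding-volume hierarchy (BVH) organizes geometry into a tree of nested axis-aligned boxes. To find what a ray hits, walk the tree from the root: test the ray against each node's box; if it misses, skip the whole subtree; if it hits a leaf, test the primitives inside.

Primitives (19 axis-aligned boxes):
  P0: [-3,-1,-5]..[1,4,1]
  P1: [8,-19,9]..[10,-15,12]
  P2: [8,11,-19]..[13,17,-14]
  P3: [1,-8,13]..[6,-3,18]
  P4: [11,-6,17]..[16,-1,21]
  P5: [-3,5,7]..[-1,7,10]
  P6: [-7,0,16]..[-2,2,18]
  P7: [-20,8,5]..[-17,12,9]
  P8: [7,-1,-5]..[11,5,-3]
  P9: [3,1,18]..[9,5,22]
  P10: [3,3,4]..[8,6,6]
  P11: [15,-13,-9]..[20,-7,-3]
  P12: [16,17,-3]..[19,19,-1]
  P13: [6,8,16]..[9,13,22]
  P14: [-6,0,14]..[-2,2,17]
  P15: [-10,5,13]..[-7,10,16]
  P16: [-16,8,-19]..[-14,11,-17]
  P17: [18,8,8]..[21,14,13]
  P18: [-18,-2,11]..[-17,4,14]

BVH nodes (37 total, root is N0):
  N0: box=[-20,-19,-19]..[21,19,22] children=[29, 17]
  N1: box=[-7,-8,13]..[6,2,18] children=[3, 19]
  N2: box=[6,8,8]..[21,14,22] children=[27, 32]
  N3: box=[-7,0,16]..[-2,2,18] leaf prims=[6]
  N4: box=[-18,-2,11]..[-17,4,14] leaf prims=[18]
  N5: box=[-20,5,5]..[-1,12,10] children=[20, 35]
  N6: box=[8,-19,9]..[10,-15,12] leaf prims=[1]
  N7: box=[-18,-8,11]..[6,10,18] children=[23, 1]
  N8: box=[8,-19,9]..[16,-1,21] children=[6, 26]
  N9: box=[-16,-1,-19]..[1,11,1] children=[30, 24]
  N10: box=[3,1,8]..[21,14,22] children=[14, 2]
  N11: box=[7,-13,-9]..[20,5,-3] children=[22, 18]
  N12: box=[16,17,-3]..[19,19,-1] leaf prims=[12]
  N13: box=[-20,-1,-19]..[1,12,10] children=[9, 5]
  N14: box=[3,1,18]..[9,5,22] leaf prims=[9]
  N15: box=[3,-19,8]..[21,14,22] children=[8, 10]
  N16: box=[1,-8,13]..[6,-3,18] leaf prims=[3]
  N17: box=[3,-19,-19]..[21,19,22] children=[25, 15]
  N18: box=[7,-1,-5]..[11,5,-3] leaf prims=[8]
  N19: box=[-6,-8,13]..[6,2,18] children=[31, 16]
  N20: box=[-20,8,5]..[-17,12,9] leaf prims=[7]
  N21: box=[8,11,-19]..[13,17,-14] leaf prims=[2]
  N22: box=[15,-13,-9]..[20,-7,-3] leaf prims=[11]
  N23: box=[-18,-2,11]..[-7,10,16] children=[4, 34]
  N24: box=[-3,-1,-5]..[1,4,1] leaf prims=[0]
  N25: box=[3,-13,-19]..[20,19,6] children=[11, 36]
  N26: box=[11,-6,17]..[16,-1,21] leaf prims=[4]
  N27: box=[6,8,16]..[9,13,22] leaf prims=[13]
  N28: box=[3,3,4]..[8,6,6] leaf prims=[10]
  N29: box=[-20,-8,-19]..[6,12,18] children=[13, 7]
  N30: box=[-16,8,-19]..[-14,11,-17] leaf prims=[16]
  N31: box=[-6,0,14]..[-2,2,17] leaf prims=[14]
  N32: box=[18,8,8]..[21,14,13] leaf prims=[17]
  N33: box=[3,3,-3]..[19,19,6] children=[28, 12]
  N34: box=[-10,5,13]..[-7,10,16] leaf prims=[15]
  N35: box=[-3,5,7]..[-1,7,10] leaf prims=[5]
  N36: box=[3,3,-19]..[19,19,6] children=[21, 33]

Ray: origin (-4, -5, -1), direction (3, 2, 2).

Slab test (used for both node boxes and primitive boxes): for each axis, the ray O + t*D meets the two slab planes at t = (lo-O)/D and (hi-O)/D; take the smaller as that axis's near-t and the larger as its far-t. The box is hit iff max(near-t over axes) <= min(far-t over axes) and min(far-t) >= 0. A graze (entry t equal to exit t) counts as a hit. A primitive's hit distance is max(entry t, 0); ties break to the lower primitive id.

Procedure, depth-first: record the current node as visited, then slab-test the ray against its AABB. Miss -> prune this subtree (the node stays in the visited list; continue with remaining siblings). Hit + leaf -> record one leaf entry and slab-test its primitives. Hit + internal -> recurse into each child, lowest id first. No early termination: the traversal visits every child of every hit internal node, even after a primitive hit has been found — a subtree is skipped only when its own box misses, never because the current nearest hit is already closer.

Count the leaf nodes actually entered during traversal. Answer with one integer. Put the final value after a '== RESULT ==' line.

Traverse from the root:
N0 x:[-16/3,25/3] y:[-7,12] z:[-9,23/2] -> hit [-16/3,25/3], descend [17, 29]
  N17 x:[7/3,25/3] y:[-7,12] z:[-9,23/2] -> hit [7/3,25/3], descend [15, 25]
    N15 x:[7/3,25/3] y:[-7,19/2] z:[9/2,23/2] -> hit [9/2,25/3], descend [8, 10]
      N8 x:[4,20/3] y:[-7,2] z:[5,11] -> miss, prune
      N10 x:[7/3,25/3] y:[3,19/2] z:[9/2,23/2] -> hit [9/2,25/3], descend [2, 14]
        N2 x:[10/3,25/3] y:[13/2,19/2] z:[9/2,23/2] -> hit [13/2,25/3], descend [27, 32]
          N27 x:[10/3,13/3] y:[13/2,9] z:[17/2,23/2] -> miss, prune
          N32 x:[22/3,25/3] y:[13/2,19/2] z:[9/2,7] -> miss, prune
        N14 x:[7/3,13/3] y:[3,5] z:[19/2,23/2] -> miss, prune
    N25 x:[7/3,8] y:[-4,12] z:[-9,7/2] -> hit [7/3,7/2], descend [11, 36]
      N11 x:[11/3,8] y:[-4,5] z:[-4,-1] -> miss, prune
      N36 x:[7/3,23/3] y:[4,12] z:[-9,7/2] -> miss, prune
  N29 x:[-16/3,10/3] y:[-3/2,17/2] z:[-9,19/2] -> hit [-3/2,10/3], descend [7, 13]
    N7 x:[-14/3,10/3] y:[-3/2,15/2] z:[6,19/2] -> miss, prune
    N13 x:[-16/3,5/3] y:[2,17/2] z:[-9,11/2] -> miss, prune

15 AABB tests over nodes [0, 17, 15, 8, 10, 2, 27, 32, 14, 25, 11, 36, 29, 7, 13]; 0 leaves entered; closest miss.

== RESULT ==
0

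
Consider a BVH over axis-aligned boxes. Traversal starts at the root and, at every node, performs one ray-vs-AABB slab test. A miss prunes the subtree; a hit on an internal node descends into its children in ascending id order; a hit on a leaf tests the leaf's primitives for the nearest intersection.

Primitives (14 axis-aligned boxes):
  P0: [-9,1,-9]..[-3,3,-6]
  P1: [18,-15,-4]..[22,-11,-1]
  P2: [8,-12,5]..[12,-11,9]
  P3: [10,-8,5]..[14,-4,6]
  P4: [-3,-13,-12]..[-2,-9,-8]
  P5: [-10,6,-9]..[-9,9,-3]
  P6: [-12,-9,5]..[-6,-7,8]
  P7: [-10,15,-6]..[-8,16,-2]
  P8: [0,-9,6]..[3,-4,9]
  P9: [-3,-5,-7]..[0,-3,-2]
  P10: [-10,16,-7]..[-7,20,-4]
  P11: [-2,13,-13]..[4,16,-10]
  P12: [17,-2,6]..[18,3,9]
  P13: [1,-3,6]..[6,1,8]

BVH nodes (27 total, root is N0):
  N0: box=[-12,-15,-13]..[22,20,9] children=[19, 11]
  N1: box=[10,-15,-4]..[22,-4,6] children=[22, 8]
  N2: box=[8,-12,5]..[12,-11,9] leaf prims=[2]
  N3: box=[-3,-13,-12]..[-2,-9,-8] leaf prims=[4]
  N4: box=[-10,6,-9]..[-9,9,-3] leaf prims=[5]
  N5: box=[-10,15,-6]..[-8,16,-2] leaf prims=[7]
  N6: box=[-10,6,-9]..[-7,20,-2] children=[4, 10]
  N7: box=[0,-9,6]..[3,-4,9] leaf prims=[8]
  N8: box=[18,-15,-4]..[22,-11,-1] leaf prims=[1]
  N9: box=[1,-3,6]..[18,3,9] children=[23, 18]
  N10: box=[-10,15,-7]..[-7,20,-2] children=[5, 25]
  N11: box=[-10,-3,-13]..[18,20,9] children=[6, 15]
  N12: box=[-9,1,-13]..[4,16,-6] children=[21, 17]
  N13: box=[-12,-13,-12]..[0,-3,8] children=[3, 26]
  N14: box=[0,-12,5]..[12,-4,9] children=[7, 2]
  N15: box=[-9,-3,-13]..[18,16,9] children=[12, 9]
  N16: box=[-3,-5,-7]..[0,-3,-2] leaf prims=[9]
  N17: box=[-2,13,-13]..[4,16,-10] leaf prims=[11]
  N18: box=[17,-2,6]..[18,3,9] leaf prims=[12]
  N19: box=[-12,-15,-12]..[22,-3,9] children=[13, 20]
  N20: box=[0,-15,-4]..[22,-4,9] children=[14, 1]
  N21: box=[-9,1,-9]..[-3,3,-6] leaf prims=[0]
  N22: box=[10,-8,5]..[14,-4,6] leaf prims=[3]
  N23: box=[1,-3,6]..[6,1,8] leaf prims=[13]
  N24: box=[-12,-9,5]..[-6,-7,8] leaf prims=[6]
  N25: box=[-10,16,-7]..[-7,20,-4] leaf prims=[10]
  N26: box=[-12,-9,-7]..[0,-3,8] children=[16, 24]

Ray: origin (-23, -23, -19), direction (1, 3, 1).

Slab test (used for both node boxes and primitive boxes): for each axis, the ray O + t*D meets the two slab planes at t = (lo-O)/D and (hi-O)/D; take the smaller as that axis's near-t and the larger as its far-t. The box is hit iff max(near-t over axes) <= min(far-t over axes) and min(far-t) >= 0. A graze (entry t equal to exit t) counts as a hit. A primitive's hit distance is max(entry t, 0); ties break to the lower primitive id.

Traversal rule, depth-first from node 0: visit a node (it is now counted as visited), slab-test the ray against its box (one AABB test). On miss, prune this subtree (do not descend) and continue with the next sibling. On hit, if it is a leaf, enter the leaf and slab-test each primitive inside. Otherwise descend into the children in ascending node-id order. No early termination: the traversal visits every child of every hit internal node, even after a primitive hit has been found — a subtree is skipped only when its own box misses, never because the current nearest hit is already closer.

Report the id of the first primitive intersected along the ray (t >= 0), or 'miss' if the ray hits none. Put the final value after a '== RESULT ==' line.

Trace the traversal:
N0 x:[11,45] y:[8/3,43/3] z:[6,28] -> hit [11,43/3], descend [11, 19]
  N11 x:[13,41] y:[20/3,43/3] z:[6,28] -> hit [13,43/3], descend [6, 15]
    N6 x:[13,16] y:[29/3,43/3] z:[10,17] -> hit [13,43/3], descend [4, 10]
      N4 x:[13,14] y:[29/3,32/3] z:[10,16] -> miss, prune
      N10 x:[13,16] y:[38/3,43/3] z:[12,17] -> hit [13,43/3], descend [5, 25]
        N5 x:[13,15] y:[38/3,13] z:[13,17] -> hit [13,13] leaf, test {P7@t=13}
        N25 x:[13,16] y:[13,43/3] z:[12,15] -> hit [13,43/3] leaf, test {P10@t=13}
    N15 x:[14,41] y:[20/3,13] z:[6,28] -> miss, prune
  N19 x:[11,45] y:[8/3,20/3] z:[7,28] -> miss, prune

Summary -> nodes [0, 11, 6, 4, 10, 5, 25, 15, 19]; box-tests=9; leaf-entries=2; first=P7

== RESULT ==
7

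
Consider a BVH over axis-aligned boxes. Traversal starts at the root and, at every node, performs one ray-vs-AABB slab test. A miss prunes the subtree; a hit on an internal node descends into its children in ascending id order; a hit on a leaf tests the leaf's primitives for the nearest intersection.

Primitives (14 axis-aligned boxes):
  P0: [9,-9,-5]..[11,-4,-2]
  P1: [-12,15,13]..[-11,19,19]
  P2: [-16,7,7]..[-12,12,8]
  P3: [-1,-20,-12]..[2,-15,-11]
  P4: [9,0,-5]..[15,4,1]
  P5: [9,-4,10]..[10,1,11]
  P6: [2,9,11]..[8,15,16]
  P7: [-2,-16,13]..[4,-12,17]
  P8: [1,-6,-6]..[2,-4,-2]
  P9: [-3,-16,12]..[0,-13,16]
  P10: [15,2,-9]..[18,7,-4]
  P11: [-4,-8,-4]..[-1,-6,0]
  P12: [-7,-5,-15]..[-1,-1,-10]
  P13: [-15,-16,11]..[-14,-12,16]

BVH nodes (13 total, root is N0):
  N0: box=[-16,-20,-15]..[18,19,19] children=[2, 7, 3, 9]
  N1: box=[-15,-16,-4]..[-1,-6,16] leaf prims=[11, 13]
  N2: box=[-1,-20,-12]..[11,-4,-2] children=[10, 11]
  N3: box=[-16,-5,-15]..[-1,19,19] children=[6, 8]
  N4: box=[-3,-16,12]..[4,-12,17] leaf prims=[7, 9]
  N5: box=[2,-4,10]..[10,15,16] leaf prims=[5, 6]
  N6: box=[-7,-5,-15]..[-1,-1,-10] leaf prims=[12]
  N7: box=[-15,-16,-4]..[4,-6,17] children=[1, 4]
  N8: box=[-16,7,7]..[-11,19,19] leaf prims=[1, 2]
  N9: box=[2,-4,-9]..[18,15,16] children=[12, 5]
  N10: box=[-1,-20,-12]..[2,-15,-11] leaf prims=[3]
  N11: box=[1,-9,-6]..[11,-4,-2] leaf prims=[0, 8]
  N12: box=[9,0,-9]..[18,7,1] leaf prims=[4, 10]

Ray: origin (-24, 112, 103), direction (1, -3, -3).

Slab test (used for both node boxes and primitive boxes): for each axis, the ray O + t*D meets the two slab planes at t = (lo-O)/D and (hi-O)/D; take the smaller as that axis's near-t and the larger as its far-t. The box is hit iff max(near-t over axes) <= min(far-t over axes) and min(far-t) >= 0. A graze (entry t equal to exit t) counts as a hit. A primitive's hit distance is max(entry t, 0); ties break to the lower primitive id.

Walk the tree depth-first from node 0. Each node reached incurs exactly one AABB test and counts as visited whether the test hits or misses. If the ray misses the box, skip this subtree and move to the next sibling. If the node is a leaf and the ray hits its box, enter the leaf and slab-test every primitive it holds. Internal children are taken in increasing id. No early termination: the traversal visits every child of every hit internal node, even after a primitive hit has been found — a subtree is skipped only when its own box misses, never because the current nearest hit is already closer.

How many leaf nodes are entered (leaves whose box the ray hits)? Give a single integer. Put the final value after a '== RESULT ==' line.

Trace the traversal:
N0 x:[8,42] y:[31,44] z:[28,118/3] -> hit [31,118/3], descend [2, 3, 7, 9]
  N2 x:[23,35] y:[116/3,44] z:[35,115/3] -> miss, prune
  N3 x:[8,23] y:[31,39] z:[28,118/3] -> miss, prune
  N7 x:[9,28] y:[118/3,128/3] z:[86/3,107/3] -> miss, prune
  N9 x:[26,42] y:[97/3,116/3] z:[29,112/3] -> hit [97/3,112/3], descend [5, 12]
    N5 x:[26,34] y:[97/3,116/3] z:[29,31] -> miss, prune
    N12 x:[33,42] y:[35,112/3] z:[34,112/3] -> hit [35,112/3] leaf, test {P4@t=36, P10(miss)}

7 AABB tests over nodes [0, 2, 3, 7, 9, 5, 12]; 1 leaf entered; closest P4.

== RESULT ==
1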